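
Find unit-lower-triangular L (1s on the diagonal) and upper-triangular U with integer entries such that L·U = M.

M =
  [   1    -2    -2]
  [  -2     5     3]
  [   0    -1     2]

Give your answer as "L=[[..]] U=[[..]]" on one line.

  r1 -= -2·r0 → [0,1,-1]
  r2 -= 0·r0 → [0,-1,2]
  r2 -= -1·r1 → [0,0,1]

L=[[1,0,0],[-2,1,0],[0,-1,1]] U=[[1,-2,-2],[0,1,-1],[0,0,1]]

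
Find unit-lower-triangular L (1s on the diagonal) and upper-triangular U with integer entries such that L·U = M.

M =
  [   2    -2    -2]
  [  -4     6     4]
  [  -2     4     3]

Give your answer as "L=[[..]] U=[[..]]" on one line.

L=[[1,0,0],[-2,1,0],[-1,1,1]] U=[[2,-2,-2],[0,2,0],[0,0,1]]

  r1 -= -2·r0 → [0,2,0]
  r2 -= -1·r0 → [0,2,1]
  r2 -= 1·r1 → [0,0,1]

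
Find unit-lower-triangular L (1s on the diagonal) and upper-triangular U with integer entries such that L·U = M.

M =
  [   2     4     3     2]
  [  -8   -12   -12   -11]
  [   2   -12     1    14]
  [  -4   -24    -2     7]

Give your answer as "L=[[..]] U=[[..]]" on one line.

  row1 -= -4·row0 → [0,4,0,-3]
  row2 -= 1·row0 → [0,-16,-2,12]
  row3 -= -2·row0 → [0,-16,4,11]
  row2 -= -4·row1 → [0,0,-2,0]
  row3 -= -4·row1 → [0,0,4,-1]
  row3 -= -2·row2 → [0,0,0,-1]

L=[[1,0,0,0],[-4,1,0,0],[1,-4,1,0],[-2,-4,-2,1]] U=[[2,4,3,2],[0,4,0,-3],[0,0,-2,0],[0,0,0,-1]]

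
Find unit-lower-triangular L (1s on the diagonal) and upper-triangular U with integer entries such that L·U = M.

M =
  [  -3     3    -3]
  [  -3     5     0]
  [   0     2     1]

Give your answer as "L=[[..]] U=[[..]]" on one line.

L=[[1,0,0],[1,1,0],[0,1,1]] U=[[-3,3,-3],[0,2,3],[0,0,-2]]

  r1 -= 1·r0 → [0,2,3]
  r2 -= 0·r0 → [0,2,1]
  r2 -= 1·r1 → [0,0,-2]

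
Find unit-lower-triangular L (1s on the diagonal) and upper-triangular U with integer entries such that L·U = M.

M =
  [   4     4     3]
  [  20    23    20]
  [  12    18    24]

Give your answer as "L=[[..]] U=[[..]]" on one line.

  row1 -= 5·row0 → [0,3,5]
  row2 -= 3·row0 → [0,6,15]
  row2 -= 2·row1 → [0,0,5]

L=[[1,0,0],[5,1,0],[3,2,1]] U=[[4,4,3],[0,3,5],[0,0,5]]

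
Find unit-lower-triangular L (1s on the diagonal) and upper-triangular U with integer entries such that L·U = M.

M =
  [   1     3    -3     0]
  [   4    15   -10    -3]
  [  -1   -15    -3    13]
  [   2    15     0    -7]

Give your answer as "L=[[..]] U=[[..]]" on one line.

L=[[1,0,0,0],[4,1,0,0],[-1,-4,1,0],[2,3,0,1]] U=[[1,3,-3,0],[0,3,2,-3],[0,0,2,1],[0,0,0,2]]

  r1 -= 4·r0 → [0,3,2,-3]
  r2 -= -1·r0 → [0,-12,-6,13]
  r3 -= 2·r0 → [0,9,6,-7]
  r2 -= -4·r1 → [0,0,2,1]
  r3 -= 3·r1 → [0,0,0,2]
  r3 -= 0·r2 → [0,0,0,2]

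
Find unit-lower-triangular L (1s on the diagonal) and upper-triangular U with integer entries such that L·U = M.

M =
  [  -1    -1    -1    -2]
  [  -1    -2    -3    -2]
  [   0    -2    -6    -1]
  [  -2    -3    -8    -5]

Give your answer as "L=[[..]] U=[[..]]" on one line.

  R1 -= 1·R0 → [0,-1,-2,0]
  R2 -= 0·R0 → [0,-2,-6,-1]
  R3 -= 2·R0 → [0,-1,-6,-1]
  R2 -= 2·R1 → [0,0,-2,-1]
  R3 -= 1·R1 → [0,0,-4,-1]
  R3 -= 2·R2 → [0,0,0,1]

L=[[1,0,0,0],[1,1,0,0],[0,2,1,0],[2,1,2,1]] U=[[-1,-1,-1,-2],[0,-1,-2,0],[0,0,-2,-1],[0,0,0,1]]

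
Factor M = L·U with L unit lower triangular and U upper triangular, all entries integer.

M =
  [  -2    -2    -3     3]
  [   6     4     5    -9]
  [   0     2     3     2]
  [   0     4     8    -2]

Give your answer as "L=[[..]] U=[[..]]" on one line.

  r1 -= -3·r0 → [0,-2,-4,0]
  r2 -= 0·r0 → [0,2,3,2]
  r3 -= 0·r0 → [0,4,8,-2]
  r2 -= -1·r1 → [0,0,-1,2]
  r3 -= -2·r1 → [0,0,0,-2]
  r3 -= 0·r2 → [0,0,0,-2]

L=[[1,0,0,0],[-3,1,0,0],[0,-1,1,0],[0,-2,0,1]] U=[[-2,-2,-3,3],[0,-2,-4,0],[0,0,-1,2],[0,0,0,-2]]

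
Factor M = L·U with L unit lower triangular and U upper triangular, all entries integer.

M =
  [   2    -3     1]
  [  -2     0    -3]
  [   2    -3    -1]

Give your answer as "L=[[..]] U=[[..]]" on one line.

  row1 -= -1·row0 → [0,-3,-2]
  row2 -= 1·row0 → [0,0,-2]
  row2 -= 0·row1 → [0,0,-2]

L=[[1,0,0],[-1,1,0],[1,0,1]] U=[[2,-3,1],[0,-3,-2],[0,0,-2]]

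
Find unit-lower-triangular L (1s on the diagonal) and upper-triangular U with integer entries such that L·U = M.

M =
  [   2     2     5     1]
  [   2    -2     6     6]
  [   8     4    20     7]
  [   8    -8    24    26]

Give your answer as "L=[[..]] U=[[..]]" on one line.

L=[[1,0,0,0],[1,1,0,0],[4,1,1,0],[4,4,0,1]] U=[[2,2,5,1],[0,-4,1,5],[0,0,-1,-2],[0,0,0,2]]

  row1 -= 1·row0 → [0,-4,1,5]
  row2 -= 4·row0 → [0,-4,0,3]
  row3 -= 4·row0 → [0,-16,4,22]
  row2 -= 1·row1 → [0,0,-1,-2]
  row3 -= 4·row1 → [0,0,0,2]
  row3 -= 0·row2 → [0,0,0,2]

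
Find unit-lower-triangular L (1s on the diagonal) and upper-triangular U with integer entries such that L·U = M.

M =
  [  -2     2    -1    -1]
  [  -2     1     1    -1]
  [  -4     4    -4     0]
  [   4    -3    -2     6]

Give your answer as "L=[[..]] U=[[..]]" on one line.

L=[[1,0,0,0],[1,1,0,0],[2,0,1,0],[-2,-1,1,1]] U=[[-2,2,-1,-1],[0,-1,2,0],[0,0,-2,2],[0,0,0,2]]

  R1 -= 1·R0 → [0,-1,2,0]
  R2 -= 2·R0 → [0,0,-2,2]
  R3 -= -2·R0 → [0,1,-4,4]
  R2 -= 0·R1 → [0,0,-2,2]
  R3 -= -1·R1 → [0,0,-2,4]
  R3 -= 1·R2 → [0,0,0,2]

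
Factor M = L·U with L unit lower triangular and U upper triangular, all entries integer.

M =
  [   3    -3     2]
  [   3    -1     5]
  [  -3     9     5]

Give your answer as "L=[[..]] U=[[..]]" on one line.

  r1 -= 1·r0 → [0,2,3]
  r2 -= -1·r0 → [0,6,7]
  r2 -= 3·r1 → [0,0,-2]

L=[[1,0,0],[1,1,0],[-1,3,1]] U=[[3,-3,2],[0,2,3],[0,0,-2]]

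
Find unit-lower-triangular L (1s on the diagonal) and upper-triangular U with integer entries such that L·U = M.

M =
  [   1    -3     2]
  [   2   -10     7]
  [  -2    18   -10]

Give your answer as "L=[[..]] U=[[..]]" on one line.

L=[[1,0,0],[2,1,0],[-2,-3,1]] U=[[1,-3,2],[0,-4,3],[0,0,3]]

  row1 -= 2·row0 → [0,-4,3]
  row2 -= -2·row0 → [0,12,-6]
  row2 -= -3·row1 → [0,0,3]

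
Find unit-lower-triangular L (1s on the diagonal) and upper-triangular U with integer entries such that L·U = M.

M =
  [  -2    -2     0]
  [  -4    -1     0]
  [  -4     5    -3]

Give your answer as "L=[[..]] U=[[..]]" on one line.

  R1 -= 2·R0 → [0,3,0]
  R2 -= 2·R0 → [0,9,-3]
  R2 -= 3·R1 → [0,0,-3]

L=[[1,0,0],[2,1,0],[2,3,1]] U=[[-2,-2,0],[0,3,0],[0,0,-3]]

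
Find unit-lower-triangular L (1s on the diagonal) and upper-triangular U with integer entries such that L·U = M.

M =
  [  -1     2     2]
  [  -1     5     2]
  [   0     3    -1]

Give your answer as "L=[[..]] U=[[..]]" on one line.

L=[[1,0,0],[1,1,0],[0,1,1]] U=[[-1,2,2],[0,3,0],[0,0,-1]]

  r1 -= 1·r0 → [0,3,0]
  r2 -= 0·r0 → [0,3,-1]
  r2 -= 1·r1 → [0,0,-1]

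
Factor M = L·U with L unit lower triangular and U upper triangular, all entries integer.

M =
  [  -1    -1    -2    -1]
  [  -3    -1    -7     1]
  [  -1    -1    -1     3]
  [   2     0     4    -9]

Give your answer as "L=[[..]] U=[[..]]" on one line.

L=[[1,0,0,0],[3,1,0,0],[1,0,1,0],[-2,-1,-1,1]] U=[[-1,-1,-2,-1],[0,2,-1,4],[0,0,1,4],[0,0,0,-3]]

  r1 -= 3·r0 → [0,2,-1,4]
  r2 -= 1·r0 → [0,0,1,4]
  r3 -= -2·r0 → [0,-2,0,-11]
  r2 -= 0·r1 → [0,0,1,4]
  r3 -= -1·r1 → [0,0,-1,-7]
  r3 -= -1·r2 → [0,0,0,-3]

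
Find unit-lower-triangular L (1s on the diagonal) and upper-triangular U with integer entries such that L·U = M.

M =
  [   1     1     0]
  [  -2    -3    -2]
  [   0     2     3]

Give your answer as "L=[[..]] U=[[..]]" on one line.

  row1 -= -2·row0 → [0,-1,-2]
  row2 -= 0·row0 → [0,2,3]
  row2 -= -2·row1 → [0,0,-1]

L=[[1,0,0],[-2,1,0],[0,-2,1]] U=[[1,1,0],[0,-1,-2],[0,0,-1]]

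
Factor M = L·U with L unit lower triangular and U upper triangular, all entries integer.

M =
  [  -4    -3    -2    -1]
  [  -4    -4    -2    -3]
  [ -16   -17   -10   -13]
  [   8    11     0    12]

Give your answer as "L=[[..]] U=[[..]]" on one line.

L=[[1,0,0,0],[1,1,0,0],[4,5,1,0],[-2,-5,2,1]] U=[[-4,-3,-2,-1],[0,-1,0,-2],[0,0,-2,1],[0,0,0,-2]]

  row1 -= 1·row0 → [0,-1,0,-2]
  row2 -= 4·row0 → [0,-5,-2,-9]
  row3 -= -2·row0 → [0,5,-4,10]
  row2 -= 5·row1 → [0,0,-2,1]
  row3 -= -5·row1 → [0,0,-4,0]
  row3 -= 2·row2 → [0,0,0,-2]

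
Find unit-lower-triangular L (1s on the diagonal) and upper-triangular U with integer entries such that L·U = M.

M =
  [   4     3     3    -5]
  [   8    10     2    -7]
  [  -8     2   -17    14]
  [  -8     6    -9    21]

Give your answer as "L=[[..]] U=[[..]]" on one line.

L=[[1,0,0,0],[2,1,0,0],[-2,2,1,0],[-2,3,-3,1]] U=[[4,3,3,-5],[0,4,-4,3],[0,0,-3,-2],[0,0,0,-4]]

  R1 -= 2·R0 → [0,4,-4,3]
  R2 -= -2·R0 → [0,8,-11,4]
  R3 -= -2·R0 → [0,12,-3,11]
  R2 -= 2·R1 → [0,0,-3,-2]
  R3 -= 3·R1 → [0,0,9,2]
  R3 -= -3·R2 → [0,0,0,-4]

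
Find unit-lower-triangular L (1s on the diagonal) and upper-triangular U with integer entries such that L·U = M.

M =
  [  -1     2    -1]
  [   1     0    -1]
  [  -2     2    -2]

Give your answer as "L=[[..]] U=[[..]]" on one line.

  R1 -= -1·R0 → [0,2,-2]
  R2 -= 2·R0 → [0,-2,0]
  R2 -= -1·R1 → [0,0,-2]

L=[[1,0,0],[-1,1,0],[2,-1,1]] U=[[-1,2,-1],[0,2,-2],[0,0,-2]]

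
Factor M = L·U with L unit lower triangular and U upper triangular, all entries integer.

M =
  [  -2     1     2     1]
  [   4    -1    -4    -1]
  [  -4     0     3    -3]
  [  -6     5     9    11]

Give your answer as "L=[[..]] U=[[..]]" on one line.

  row1 -= -2·row0 → [0,1,0,1]
  row2 -= 2·row0 → [0,-2,-1,-5]
  row3 -= 3·row0 → [0,2,3,8]
  row2 -= -2·row1 → [0,0,-1,-3]
  row3 -= 2·row1 → [0,0,3,6]
  row3 -= -3·row2 → [0,0,0,-3]

L=[[1,0,0,0],[-2,1,0,0],[2,-2,1,0],[3,2,-3,1]] U=[[-2,1,2,1],[0,1,0,1],[0,0,-1,-3],[0,0,0,-3]]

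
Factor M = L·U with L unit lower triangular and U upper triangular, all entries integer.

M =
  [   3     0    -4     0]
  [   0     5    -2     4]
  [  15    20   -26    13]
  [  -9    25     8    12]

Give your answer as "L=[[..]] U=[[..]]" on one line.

L=[[1,0,0,0],[0,1,0,0],[5,4,1,0],[-3,5,3,1]] U=[[3,0,-4,0],[0,5,-2,4],[0,0,2,-3],[0,0,0,1]]

  row1 -= 0·row0 → [0,5,-2,4]
  row2 -= 5·row0 → [0,20,-6,13]
  row3 -= -3·row0 → [0,25,-4,12]
  row2 -= 4·row1 → [0,0,2,-3]
  row3 -= 5·row1 → [0,0,6,-8]
  row3 -= 3·row2 → [0,0,0,1]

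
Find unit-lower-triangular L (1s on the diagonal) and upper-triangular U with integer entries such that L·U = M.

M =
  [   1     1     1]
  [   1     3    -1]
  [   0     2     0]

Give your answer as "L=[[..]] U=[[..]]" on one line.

  R1 -= 1·R0 → [0,2,-2]
  R2 -= 0·R0 → [0,2,0]
  R2 -= 1·R1 → [0,0,2]

L=[[1,0,0],[1,1,0],[0,1,1]] U=[[1,1,1],[0,2,-2],[0,0,2]]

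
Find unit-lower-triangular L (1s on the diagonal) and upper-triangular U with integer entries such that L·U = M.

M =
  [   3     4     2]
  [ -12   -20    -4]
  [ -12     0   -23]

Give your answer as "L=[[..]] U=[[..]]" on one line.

  R1 -= -4·R0 → [0,-4,4]
  R2 -= -4·R0 → [0,16,-15]
  R2 -= -4·R1 → [0,0,1]

L=[[1,0,0],[-4,1,0],[-4,-4,1]] U=[[3,4,2],[0,-4,4],[0,0,1]]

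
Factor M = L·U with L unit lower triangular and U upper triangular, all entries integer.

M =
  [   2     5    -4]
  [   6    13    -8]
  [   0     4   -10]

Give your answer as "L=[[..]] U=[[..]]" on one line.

L=[[1,0,0],[3,1,0],[0,-2,1]] U=[[2,5,-4],[0,-2,4],[0,0,-2]]

  r1 -= 3·r0 → [0,-2,4]
  r2 -= 0·r0 → [0,4,-10]
  r2 -= -2·r1 → [0,0,-2]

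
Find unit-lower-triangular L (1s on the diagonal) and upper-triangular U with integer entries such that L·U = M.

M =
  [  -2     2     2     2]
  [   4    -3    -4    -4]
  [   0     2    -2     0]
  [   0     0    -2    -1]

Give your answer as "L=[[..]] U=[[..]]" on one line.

L=[[1,0,0,0],[-2,1,0,0],[0,2,1,0],[0,0,1,1]] U=[[-2,2,2,2],[0,1,0,0],[0,0,-2,0],[0,0,0,-1]]

  r1 -= -2·r0 → [0,1,0,0]
  r2 -= 0·r0 → [0,2,-2,0]
  r3 -= 0·r0 → [0,0,-2,-1]
  r2 -= 2·r1 → [0,0,-2,0]
  r3 -= 0·r1 → [0,0,-2,-1]
  r3 -= 1·r2 → [0,0,0,-1]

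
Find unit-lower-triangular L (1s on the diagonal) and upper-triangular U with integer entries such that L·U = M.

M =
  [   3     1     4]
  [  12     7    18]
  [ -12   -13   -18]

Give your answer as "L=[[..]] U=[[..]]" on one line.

  r1 -= 4·r0 → [0,3,2]
  r2 -= -4·r0 → [0,-9,-2]
  r2 -= -3·r1 → [0,0,4]

L=[[1,0,0],[4,1,0],[-4,-3,1]] U=[[3,1,4],[0,3,2],[0,0,4]]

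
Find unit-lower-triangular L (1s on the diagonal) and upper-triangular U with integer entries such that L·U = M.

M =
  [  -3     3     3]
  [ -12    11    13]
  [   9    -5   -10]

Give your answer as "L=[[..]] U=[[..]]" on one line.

L=[[1,0,0],[4,1,0],[-3,-4,1]] U=[[-3,3,3],[0,-1,1],[0,0,3]]

  R1 -= 4·R0 → [0,-1,1]
  R2 -= -3·R0 → [0,4,-1]
  R2 -= -4·R1 → [0,0,3]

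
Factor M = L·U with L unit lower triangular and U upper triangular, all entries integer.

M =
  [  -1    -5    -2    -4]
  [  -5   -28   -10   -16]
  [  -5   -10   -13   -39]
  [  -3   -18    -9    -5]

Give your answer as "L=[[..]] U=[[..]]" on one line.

  row1 -= 5·row0 → [0,-3,0,4]
  row2 -= 5·row0 → [0,15,-3,-19]
  row3 -= 3·row0 → [0,-3,-3,7]
  row2 -= -5·row1 → [0,0,-3,1]
  row3 -= 1·row1 → [0,0,-3,3]
  row3 -= 1·row2 → [0,0,0,2]

L=[[1,0,0,0],[5,1,0,0],[5,-5,1,0],[3,1,1,1]] U=[[-1,-5,-2,-4],[0,-3,0,4],[0,0,-3,1],[0,0,0,2]]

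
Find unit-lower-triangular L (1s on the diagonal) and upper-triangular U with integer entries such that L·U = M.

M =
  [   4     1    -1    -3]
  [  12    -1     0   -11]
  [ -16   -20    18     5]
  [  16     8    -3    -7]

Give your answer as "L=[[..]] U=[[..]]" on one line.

  row1 -= 3·row0 → [0,-4,3,-2]
  row2 -= -4·row0 → [0,-16,14,-7]
  row3 -= 4·row0 → [0,4,1,5]
  row2 -= 4·row1 → [0,0,2,1]
  row3 -= -1·row1 → [0,0,4,3]
  row3 -= 2·row2 → [0,0,0,1]

L=[[1,0,0,0],[3,1,0,0],[-4,4,1,0],[4,-1,2,1]] U=[[4,1,-1,-3],[0,-4,3,-2],[0,0,2,1],[0,0,0,1]]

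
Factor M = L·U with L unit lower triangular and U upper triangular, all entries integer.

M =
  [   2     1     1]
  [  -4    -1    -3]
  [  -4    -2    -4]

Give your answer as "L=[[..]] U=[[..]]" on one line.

L=[[1,0,0],[-2,1,0],[-2,0,1]] U=[[2,1,1],[0,1,-1],[0,0,-2]]

  row1 -= -2·row0 → [0,1,-1]
  row2 -= -2·row0 → [0,0,-2]
  row2 -= 0·row1 → [0,0,-2]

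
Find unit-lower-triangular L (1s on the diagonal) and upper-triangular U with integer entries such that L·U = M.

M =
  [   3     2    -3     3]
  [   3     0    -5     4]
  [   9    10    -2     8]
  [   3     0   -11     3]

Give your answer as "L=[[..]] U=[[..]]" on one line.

L=[[1,0,0,0],[1,1,0,0],[3,-2,1,0],[1,1,-2,1]] U=[[3,2,-3,3],[0,-2,-2,1],[0,0,3,1],[0,0,0,1]]

  r1 -= 1·r0 → [0,-2,-2,1]
  r2 -= 3·r0 → [0,4,7,-1]
  r3 -= 1·r0 → [0,-2,-8,0]
  r2 -= -2·r1 → [0,0,3,1]
  r3 -= 1·r1 → [0,0,-6,-1]
  r3 -= -2·r2 → [0,0,0,1]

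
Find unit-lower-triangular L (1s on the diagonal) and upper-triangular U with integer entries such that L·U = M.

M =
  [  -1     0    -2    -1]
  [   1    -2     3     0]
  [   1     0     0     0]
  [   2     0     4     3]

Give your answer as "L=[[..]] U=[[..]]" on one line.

  R1 -= -1·R0 → [0,-2,1,-1]
  R2 -= -1·R0 → [0,0,-2,-1]
  R3 -= -2·R0 → [0,0,0,1]
  R2 -= 0·R1 → [0,0,-2,-1]
  R3 -= 0·R1 → [0,0,0,1]
  R3 -= 0·R2 → [0,0,0,1]

L=[[1,0,0,0],[-1,1,0,0],[-1,0,1,0],[-2,0,0,1]] U=[[-1,0,-2,-1],[0,-2,1,-1],[0,0,-2,-1],[0,0,0,1]]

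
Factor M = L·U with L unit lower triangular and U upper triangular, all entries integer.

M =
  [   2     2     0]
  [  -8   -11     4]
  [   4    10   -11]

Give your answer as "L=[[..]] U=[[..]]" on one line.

L=[[1,0,0],[-4,1,0],[2,-2,1]] U=[[2,2,0],[0,-3,4],[0,0,-3]]

  row1 -= -4·row0 → [0,-3,4]
  row2 -= 2·row0 → [0,6,-11]
  row2 -= -2·row1 → [0,0,-3]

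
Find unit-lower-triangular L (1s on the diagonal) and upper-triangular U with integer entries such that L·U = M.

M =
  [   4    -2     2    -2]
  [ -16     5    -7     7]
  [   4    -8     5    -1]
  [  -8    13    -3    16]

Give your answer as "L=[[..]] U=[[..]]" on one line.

L=[[1,0,0,0],[-4,1,0,0],[1,2,1,0],[-2,-3,4,1]] U=[[4,-2,2,-2],[0,-3,1,-1],[0,0,1,3],[0,0,0,-3]]

  r1 -= -4·r0 → [0,-3,1,-1]
  r2 -= 1·r0 → [0,-6,3,1]
  r3 -= -2·r0 → [0,9,1,12]
  r2 -= 2·r1 → [0,0,1,3]
  r3 -= -3·r1 → [0,0,4,9]
  r3 -= 4·r2 → [0,0,0,-3]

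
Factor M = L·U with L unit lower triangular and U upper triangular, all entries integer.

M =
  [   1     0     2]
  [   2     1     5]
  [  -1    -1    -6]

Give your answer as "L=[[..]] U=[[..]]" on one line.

L=[[1,0,0],[2,1,0],[-1,-1,1]] U=[[1,0,2],[0,1,1],[0,0,-3]]

  row1 -= 2·row0 → [0,1,1]
  row2 -= -1·row0 → [0,-1,-4]
  row2 -= -1·row1 → [0,0,-3]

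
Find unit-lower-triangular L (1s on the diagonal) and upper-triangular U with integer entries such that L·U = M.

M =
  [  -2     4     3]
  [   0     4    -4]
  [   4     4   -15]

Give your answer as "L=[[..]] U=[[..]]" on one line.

L=[[1,0,0],[0,1,0],[-2,3,1]] U=[[-2,4,3],[0,4,-4],[0,0,3]]

  row1 -= 0·row0 → [0,4,-4]
  row2 -= -2·row0 → [0,12,-9]
  row2 -= 3·row1 → [0,0,3]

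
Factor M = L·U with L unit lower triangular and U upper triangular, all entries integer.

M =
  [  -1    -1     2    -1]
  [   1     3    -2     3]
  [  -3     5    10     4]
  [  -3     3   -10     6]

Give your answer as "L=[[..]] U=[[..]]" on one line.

L=[[1,0,0,0],[-1,1,0,0],[3,4,1,0],[3,3,-4,1]] U=[[-1,-1,2,-1],[0,2,0,2],[0,0,4,-1],[0,0,0,-1]]

  R1 -= -1·R0 → [0,2,0,2]
  R2 -= 3·R0 → [0,8,4,7]
  R3 -= 3·R0 → [0,6,-16,9]
  R2 -= 4·R1 → [0,0,4,-1]
  R3 -= 3·R1 → [0,0,-16,3]
  R3 -= -4·R2 → [0,0,0,-1]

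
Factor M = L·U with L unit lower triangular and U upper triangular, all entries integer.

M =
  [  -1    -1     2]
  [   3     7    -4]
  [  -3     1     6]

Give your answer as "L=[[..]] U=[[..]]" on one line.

  R1 -= -3·R0 → [0,4,2]
  R2 -= 3·R0 → [0,4,0]
  R2 -= 1·R1 → [0,0,-2]

L=[[1,0,0],[-3,1,0],[3,1,1]] U=[[-1,-1,2],[0,4,2],[0,0,-2]]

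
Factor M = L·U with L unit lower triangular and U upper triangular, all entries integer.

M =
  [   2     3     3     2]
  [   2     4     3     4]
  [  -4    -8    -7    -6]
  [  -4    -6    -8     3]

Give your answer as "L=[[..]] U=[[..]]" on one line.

  R1 -= 1·R0 → [0,1,0,2]
  R2 -= -2·R0 → [0,-2,-1,-2]
  R3 -= -2·R0 → [0,0,-2,7]
  R2 -= -2·R1 → [0,0,-1,2]
  R3 -= 0·R1 → [0,0,-2,7]
  R3 -= 2·R2 → [0,0,0,3]

L=[[1,0,0,0],[1,1,0,0],[-2,-2,1,0],[-2,0,2,1]] U=[[2,3,3,2],[0,1,0,2],[0,0,-1,2],[0,0,0,3]]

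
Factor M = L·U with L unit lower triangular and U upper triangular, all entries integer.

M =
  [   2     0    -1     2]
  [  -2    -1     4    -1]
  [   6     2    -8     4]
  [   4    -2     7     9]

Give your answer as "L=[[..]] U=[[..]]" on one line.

L=[[1,0,0,0],[-1,1,0,0],[3,-2,1,0],[2,2,3,1]] U=[[2,0,-1,2],[0,-1,3,1],[0,0,1,0],[0,0,0,3]]

  R1 -= -1·R0 → [0,-1,3,1]
  R2 -= 3·R0 → [0,2,-5,-2]
  R3 -= 2·R0 → [0,-2,9,5]
  R2 -= -2·R1 → [0,0,1,0]
  R3 -= 2·R1 → [0,0,3,3]
  R3 -= 3·R2 → [0,0,0,3]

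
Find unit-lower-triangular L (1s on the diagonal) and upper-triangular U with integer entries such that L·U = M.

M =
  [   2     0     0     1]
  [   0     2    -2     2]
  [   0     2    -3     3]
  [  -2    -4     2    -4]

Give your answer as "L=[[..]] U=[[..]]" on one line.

  row1 -= 0·row0 → [0,2,-2,2]
  row2 -= 0·row0 → [0,2,-3,3]
  row3 -= -1·row0 → [0,-4,2,-3]
  row2 -= 1·row1 → [0,0,-1,1]
  row3 -= -2·row1 → [0,0,-2,1]
  row3 -= 2·row2 → [0,0,0,-1]

L=[[1,0,0,0],[0,1,0,0],[0,1,1,0],[-1,-2,2,1]] U=[[2,0,0,1],[0,2,-2,2],[0,0,-1,1],[0,0,0,-1]]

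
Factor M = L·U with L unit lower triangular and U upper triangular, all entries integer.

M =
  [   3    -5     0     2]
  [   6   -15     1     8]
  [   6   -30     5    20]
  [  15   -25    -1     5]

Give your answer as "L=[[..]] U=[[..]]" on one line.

L=[[1,0,0,0],[2,1,0,0],[2,4,1,0],[5,0,-1,1]] U=[[3,-5,0,2],[0,-5,1,4],[0,0,1,0],[0,0,0,-5]]

  R1 -= 2·R0 → [0,-5,1,4]
  R2 -= 2·R0 → [0,-20,5,16]
  R3 -= 5·R0 → [0,0,-1,-5]
  R2 -= 4·R1 → [0,0,1,0]
  R3 -= 0·R1 → [0,0,-1,-5]
  R3 -= -1·R2 → [0,0,0,-5]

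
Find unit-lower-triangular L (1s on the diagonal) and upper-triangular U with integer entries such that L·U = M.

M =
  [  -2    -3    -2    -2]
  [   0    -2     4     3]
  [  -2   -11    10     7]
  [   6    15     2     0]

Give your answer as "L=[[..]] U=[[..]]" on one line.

  r1 -= 0·r0 → [0,-2,4,3]
  r2 -= 1·r0 → [0,-8,12,9]
  r3 -= -3·r0 → [0,6,-4,-6]
  r2 -= 4·r1 → [0,0,-4,-3]
  r3 -= -3·r1 → [0,0,8,3]
  r3 -= -2·r2 → [0,0,0,-3]

L=[[1,0,0,0],[0,1,0,0],[1,4,1,0],[-3,-3,-2,1]] U=[[-2,-3,-2,-2],[0,-2,4,3],[0,0,-4,-3],[0,0,0,-3]]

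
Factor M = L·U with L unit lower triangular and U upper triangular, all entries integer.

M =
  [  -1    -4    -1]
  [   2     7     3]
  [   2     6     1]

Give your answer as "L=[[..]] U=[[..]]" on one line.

  R1 -= -2·R0 → [0,-1,1]
  R2 -= -2·R0 → [0,-2,-1]
  R2 -= 2·R1 → [0,0,-3]

L=[[1,0,0],[-2,1,0],[-2,2,1]] U=[[-1,-4,-1],[0,-1,1],[0,0,-3]]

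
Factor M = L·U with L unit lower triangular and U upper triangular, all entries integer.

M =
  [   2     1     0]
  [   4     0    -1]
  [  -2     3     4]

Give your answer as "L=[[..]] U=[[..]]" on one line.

L=[[1,0,0],[2,1,0],[-1,-2,1]] U=[[2,1,0],[0,-2,-1],[0,0,2]]

  r1 -= 2·r0 → [0,-2,-1]
  r2 -= -1·r0 → [0,4,4]
  r2 -= -2·r1 → [0,0,2]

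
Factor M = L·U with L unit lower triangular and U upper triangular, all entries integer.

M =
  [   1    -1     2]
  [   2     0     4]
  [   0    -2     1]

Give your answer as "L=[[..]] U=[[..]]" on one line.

L=[[1,0,0],[2,1,0],[0,-1,1]] U=[[1,-1,2],[0,2,0],[0,0,1]]

  r1 -= 2·r0 → [0,2,0]
  r2 -= 0·r0 → [0,-2,1]
  r2 -= -1·r1 → [0,0,1]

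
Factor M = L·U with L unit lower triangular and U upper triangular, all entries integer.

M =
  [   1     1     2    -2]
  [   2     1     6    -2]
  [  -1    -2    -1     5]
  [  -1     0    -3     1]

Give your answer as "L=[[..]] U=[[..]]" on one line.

L=[[1,0,0,0],[2,1,0,0],[-1,1,1,0],[-1,-1,-1,1]] U=[[1,1,2,-2],[0,-1,2,2],[0,0,-1,1],[0,0,0,2]]

  row1 -= 2·row0 → [0,-1,2,2]
  row2 -= -1·row0 → [0,-1,1,3]
  row3 -= -1·row0 → [0,1,-1,-1]
  row2 -= 1·row1 → [0,0,-1,1]
  row3 -= -1·row1 → [0,0,1,1]
  row3 -= -1·row2 → [0,0,0,2]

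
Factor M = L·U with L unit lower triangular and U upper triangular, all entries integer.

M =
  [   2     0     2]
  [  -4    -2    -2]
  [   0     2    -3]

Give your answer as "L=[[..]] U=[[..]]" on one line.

  R1 -= -2·R0 → [0,-2,2]
  R2 -= 0·R0 → [0,2,-3]
  R2 -= -1·R1 → [0,0,-1]

L=[[1,0,0],[-2,1,0],[0,-1,1]] U=[[2,0,2],[0,-2,2],[0,0,-1]]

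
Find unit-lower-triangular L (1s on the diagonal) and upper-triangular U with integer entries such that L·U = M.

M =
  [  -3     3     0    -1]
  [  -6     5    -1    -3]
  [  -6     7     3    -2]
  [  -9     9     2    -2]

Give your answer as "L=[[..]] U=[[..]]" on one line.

  row1 -= 2·row0 → [0,-1,-1,-1]
  row2 -= 2·row0 → [0,1,3,0]
  row3 -= 3·row0 → [0,0,2,1]
  row2 -= -1·row1 → [0,0,2,-1]
  row3 -= 0·row1 → [0,0,2,1]
  row3 -= 1·row2 → [0,0,0,2]

L=[[1,0,0,0],[2,1,0,0],[2,-1,1,0],[3,0,1,1]] U=[[-3,3,0,-1],[0,-1,-1,-1],[0,0,2,-1],[0,0,0,2]]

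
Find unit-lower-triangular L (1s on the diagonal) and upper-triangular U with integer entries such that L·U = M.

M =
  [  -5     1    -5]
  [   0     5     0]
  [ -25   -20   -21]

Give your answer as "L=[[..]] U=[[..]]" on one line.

L=[[1,0,0],[0,1,0],[5,-5,1]] U=[[-5,1,-5],[0,5,0],[0,0,4]]

  r1 -= 0·r0 → [0,5,0]
  r2 -= 5·r0 → [0,-25,4]
  r2 -= -5·r1 → [0,0,4]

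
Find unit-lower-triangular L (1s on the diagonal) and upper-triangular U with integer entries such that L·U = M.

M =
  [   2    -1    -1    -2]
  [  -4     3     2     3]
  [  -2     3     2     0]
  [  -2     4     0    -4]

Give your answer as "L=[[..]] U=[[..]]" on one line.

L=[[1,0,0,0],[-2,1,0,0],[-1,2,1,0],[-1,3,-1,1]] U=[[2,-1,-1,-2],[0,1,0,-1],[0,0,1,0],[0,0,0,-3]]

  row1 -= -2·row0 → [0,1,0,-1]
  row2 -= -1·row0 → [0,2,1,-2]
  row3 -= -1·row0 → [0,3,-1,-6]
  row2 -= 2·row1 → [0,0,1,0]
  row3 -= 3·row1 → [0,0,-1,-3]
  row3 -= -1·row2 → [0,0,0,-3]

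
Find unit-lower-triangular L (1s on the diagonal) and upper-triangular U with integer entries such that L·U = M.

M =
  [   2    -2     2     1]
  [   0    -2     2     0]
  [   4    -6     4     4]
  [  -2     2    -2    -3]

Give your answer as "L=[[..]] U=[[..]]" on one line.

L=[[1,0,0,0],[0,1,0,0],[2,1,1,0],[-1,0,0,1]] U=[[2,-2,2,1],[0,-2,2,0],[0,0,-2,2],[0,0,0,-2]]

  R1 -= 0·R0 → [0,-2,2,0]
  R2 -= 2·R0 → [0,-2,0,2]
  R3 -= -1·R0 → [0,0,0,-2]
  R2 -= 1·R1 → [0,0,-2,2]
  R3 -= 0·R1 → [0,0,0,-2]
  R3 -= 0·R2 → [0,0,0,-2]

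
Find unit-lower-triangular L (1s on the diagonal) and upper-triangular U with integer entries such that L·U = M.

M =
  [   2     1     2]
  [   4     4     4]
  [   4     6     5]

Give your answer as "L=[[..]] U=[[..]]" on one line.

L=[[1,0,0],[2,1,0],[2,2,1]] U=[[2,1,2],[0,2,0],[0,0,1]]

  R1 -= 2·R0 → [0,2,0]
  R2 -= 2·R0 → [0,4,1]
  R2 -= 2·R1 → [0,0,1]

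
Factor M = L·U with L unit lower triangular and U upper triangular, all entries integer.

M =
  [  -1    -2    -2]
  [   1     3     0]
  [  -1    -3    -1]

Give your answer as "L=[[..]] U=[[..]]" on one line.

  row1 -= -1·row0 → [0,1,-2]
  row2 -= 1·row0 → [0,-1,1]
  row2 -= -1·row1 → [0,0,-1]

L=[[1,0,0],[-1,1,0],[1,-1,1]] U=[[-1,-2,-2],[0,1,-2],[0,0,-1]]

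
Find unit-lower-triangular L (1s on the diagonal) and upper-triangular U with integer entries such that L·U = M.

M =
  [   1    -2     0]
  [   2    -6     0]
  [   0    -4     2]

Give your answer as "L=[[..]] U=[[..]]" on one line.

  R1 -= 2·R0 → [0,-2,0]
  R2 -= 0·R0 → [0,-4,2]
  R2 -= 2·R1 → [0,0,2]

L=[[1,0,0],[2,1,0],[0,2,1]] U=[[1,-2,0],[0,-2,0],[0,0,2]]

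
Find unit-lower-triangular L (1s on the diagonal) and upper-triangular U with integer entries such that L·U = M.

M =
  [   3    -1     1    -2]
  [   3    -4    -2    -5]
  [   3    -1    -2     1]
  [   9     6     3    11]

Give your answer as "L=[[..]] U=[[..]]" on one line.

  r1 -= 1·r0 → [0,-3,-3,-3]
  r2 -= 1·r0 → [0,0,-3,3]
  r3 -= 3·r0 → [0,9,0,17]
  r2 -= 0·r1 → [0,0,-3,3]
  r3 -= -3·r1 → [0,0,-9,8]
  r3 -= 3·r2 → [0,0,0,-1]

L=[[1,0,0,0],[1,1,0,0],[1,0,1,0],[3,-3,3,1]] U=[[3,-1,1,-2],[0,-3,-3,-3],[0,0,-3,3],[0,0,0,-1]]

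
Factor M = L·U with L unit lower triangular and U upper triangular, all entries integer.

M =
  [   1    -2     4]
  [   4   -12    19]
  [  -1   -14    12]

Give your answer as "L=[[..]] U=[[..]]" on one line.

L=[[1,0,0],[4,1,0],[-1,4,1]] U=[[1,-2,4],[0,-4,3],[0,0,4]]

  r1 -= 4·r0 → [0,-4,3]
  r2 -= -1·r0 → [0,-16,16]
  r2 -= 4·r1 → [0,0,4]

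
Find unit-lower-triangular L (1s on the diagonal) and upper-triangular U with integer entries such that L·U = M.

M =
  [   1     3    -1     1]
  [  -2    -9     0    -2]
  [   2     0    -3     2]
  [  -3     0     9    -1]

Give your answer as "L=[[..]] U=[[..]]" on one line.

  row1 -= -2·row0 → [0,-3,-2,0]
  row2 -= 2·row0 → [0,-6,-1,0]
  row3 -= -3·row0 → [0,9,6,2]
  row2 -= 2·row1 → [0,0,3,0]
  row3 -= -3·row1 → [0,0,0,2]
  row3 -= 0·row2 → [0,0,0,2]

L=[[1,0,0,0],[-2,1,0,0],[2,2,1,0],[-3,-3,0,1]] U=[[1,3,-1,1],[0,-3,-2,0],[0,0,3,0],[0,0,0,2]]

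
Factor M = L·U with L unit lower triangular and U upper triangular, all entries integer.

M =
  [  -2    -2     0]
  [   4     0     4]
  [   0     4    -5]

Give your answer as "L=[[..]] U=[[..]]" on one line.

  r1 -= -2·r0 → [0,-4,4]
  r2 -= 0·r0 → [0,4,-5]
  r2 -= -1·r1 → [0,0,-1]

L=[[1,0,0],[-2,1,0],[0,-1,1]] U=[[-2,-2,0],[0,-4,4],[0,0,-1]]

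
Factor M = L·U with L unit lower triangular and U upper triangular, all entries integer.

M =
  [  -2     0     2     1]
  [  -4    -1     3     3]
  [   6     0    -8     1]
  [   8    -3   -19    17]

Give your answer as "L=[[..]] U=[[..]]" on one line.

L=[[1,0,0,0],[2,1,0,0],[-3,0,1,0],[-4,3,4,1]] U=[[-2,0,2,1],[0,-1,-1,1],[0,0,-2,4],[0,0,0,2]]

  R1 -= 2·R0 → [0,-1,-1,1]
  R2 -= -3·R0 → [0,0,-2,4]
  R3 -= -4·R0 → [0,-3,-11,21]
  R2 -= 0·R1 → [0,0,-2,4]
  R3 -= 3·R1 → [0,0,-8,18]
  R3 -= 4·R2 → [0,0,0,2]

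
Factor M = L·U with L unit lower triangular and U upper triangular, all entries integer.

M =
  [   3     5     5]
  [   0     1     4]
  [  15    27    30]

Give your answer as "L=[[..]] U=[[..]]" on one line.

  R1 -= 0·R0 → [0,1,4]
  R2 -= 5·R0 → [0,2,5]
  R2 -= 2·R1 → [0,0,-3]

L=[[1,0,0],[0,1,0],[5,2,1]] U=[[3,5,5],[0,1,4],[0,0,-3]]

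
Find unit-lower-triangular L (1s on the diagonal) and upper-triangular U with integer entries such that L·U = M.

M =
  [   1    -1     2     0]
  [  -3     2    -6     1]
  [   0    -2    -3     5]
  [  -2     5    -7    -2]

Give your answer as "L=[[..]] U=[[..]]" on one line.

L=[[1,0,0,0],[-3,1,0,0],[0,2,1,0],[-2,-3,1,1]] U=[[1,-1,2,0],[0,-1,0,1],[0,0,-3,3],[0,0,0,-2]]

  row1 -= -3·row0 → [0,-1,0,1]
  row2 -= 0·row0 → [0,-2,-3,5]
  row3 -= -2·row0 → [0,3,-3,-2]
  row2 -= 2·row1 → [0,0,-3,3]
  row3 -= -3·row1 → [0,0,-3,1]
  row3 -= 1·row2 → [0,0,0,-2]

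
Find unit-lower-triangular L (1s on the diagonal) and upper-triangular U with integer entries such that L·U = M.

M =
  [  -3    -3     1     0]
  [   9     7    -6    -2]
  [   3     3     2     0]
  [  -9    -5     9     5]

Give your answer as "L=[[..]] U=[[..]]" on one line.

L=[[1,0,0,0],[-3,1,0,0],[-1,0,1,0],[3,-2,0,1]] U=[[-3,-3,1,0],[0,-2,-3,-2],[0,0,3,0],[0,0,0,1]]

  r1 -= -3·r0 → [0,-2,-3,-2]
  r2 -= -1·r0 → [0,0,3,0]
  r3 -= 3·r0 → [0,4,6,5]
  r2 -= 0·r1 → [0,0,3,0]
  r3 -= -2·r1 → [0,0,0,1]
  r3 -= 0·r2 → [0,0,0,1]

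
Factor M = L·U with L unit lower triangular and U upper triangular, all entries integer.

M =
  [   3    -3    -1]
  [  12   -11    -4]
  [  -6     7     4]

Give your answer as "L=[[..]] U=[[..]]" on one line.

  row1 -= 4·row0 → [0,1,0]
  row2 -= -2·row0 → [0,1,2]
  row2 -= 1·row1 → [0,0,2]

L=[[1,0,0],[4,1,0],[-2,1,1]] U=[[3,-3,-1],[0,1,0],[0,0,2]]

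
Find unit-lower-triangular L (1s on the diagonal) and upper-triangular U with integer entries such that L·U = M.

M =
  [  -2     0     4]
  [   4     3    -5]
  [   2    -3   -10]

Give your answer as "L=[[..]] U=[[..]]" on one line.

L=[[1,0,0],[-2,1,0],[-1,-1,1]] U=[[-2,0,4],[0,3,3],[0,0,-3]]

  r1 -= -2·r0 → [0,3,3]
  r2 -= -1·r0 → [0,-3,-6]
  r2 -= -1·r1 → [0,0,-3]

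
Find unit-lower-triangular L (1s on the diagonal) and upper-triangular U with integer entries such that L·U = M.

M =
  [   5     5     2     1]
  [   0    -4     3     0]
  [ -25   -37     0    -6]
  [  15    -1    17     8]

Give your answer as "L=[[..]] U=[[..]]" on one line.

L=[[1,0,0,0],[0,1,0,0],[-5,3,1,0],[3,4,-1,1]] U=[[5,5,2,1],[0,-4,3,0],[0,0,1,-1],[0,0,0,4]]

  r1 -= 0·r0 → [0,-4,3,0]
  r2 -= -5·r0 → [0,-12,10,-1]
  r3 -= 3·r0 → [0,-16,11,5]
  r2 -= 3·r1 → [0,0,1,-1]
  r3 -= 4·r1 → [0,0,-1,5]
  r3 -= -1·r2 → [0,0,0,4]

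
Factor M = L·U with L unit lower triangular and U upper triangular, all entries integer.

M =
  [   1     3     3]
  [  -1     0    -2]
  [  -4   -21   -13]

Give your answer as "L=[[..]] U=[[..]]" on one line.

  row1 -= -1·row0 → [0,3,1]
  row2 -= -4·row0 → [0,-9,-1]
  row2 -= -3·row1 → [0,0,2]

L=[[1,0,0],[-1,1,0],[-4,-3,1]] U=[[1,3,3],[0,3,1],[0,0,2]]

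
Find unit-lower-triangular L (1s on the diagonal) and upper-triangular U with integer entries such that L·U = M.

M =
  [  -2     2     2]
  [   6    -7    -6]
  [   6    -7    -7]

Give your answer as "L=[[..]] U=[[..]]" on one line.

  r1 -= -3·r0 → [0,-1,0]
  r2 -= -3·r0 → [0,-1,-1]
  r2 -= 1·r1 → [0,0,-1]

L=[[1,0,0],[-3,1,0],[-3,1,1]] U=[[-2,2,2],[0,-1,0],[0,0,-1]]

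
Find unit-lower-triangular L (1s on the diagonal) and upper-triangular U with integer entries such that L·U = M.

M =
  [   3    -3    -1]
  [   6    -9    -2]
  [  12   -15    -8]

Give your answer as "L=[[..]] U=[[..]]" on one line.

  row1 -= 2·row0 → [0,-3,0]
  row2 -= 4·row0 → [0,-3,-4]
  row2 -= 1·row1 → [0,0,-4]

L=[[1,0,0],[2,1,0],[4,1,1]] U=[[3,-3,-1],[0,-3,0],[0,0,-4]]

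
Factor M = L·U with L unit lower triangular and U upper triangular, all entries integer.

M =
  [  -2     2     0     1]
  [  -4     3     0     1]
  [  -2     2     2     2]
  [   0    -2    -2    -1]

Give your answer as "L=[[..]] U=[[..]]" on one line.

L=[[1,0,0,0],[2,1,0,0],[1,0,1,0],[0,2,-1,1]] U=[[-2,2,0,1],[0,-1,0,-1],[0,0,2,1],[0,0,0,2]]

  r1 -= 2·r0 → [0,-1,0,-1]
  r2 -= 1·r0 → [0,0,2,1]
  r3 -= 0·r0 → [0,-2,-2,-1]
  r2 -= 0·r1 → [0,0,2,1]
  r3 -= 2·r1 → [0,0,-2,1]
  r3 -= -1·r2 → [0,0,0,2]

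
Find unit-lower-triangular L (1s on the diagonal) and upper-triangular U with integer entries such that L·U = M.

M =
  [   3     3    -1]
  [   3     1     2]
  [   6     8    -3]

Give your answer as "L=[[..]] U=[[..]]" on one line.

L=[[1,0,0],[1,1,0],[2,-1,1]] U=[[3,3,-1],[0,-2,3],[0,0,2]]

  row1 -= 1·row0 → [0,-2,3]
  row2 -= 2·row0 → [0,2,-1]
  row2 -= -1·row1 → [0,0,2]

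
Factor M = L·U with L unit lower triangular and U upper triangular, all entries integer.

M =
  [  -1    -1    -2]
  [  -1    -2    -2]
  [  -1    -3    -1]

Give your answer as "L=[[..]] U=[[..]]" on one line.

  r1 -= 1·r0 → [0,-1,0]
  r2 -= 1·r0 → [0,-2,1]
  r2 -= 2·r1 → [0,0,1]

L=[[1,0,0],[1,1,0],[1,2,1]] U=[[-1,-1,-2],[0,-1,0],[0,0,1]]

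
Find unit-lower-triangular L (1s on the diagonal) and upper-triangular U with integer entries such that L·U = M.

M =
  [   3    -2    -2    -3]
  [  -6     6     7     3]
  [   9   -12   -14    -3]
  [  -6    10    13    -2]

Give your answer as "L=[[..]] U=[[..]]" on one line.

L=[[1,0,0,0],[-2,1,0,0],[3,-3,1,0],[-2,3,0,1]] U=[[3,-2,-2,-3],[0,2,3,-3],[0,0,1,-3],[0,0,0,1]]

  row1 -= -2·row0 → [0,2,3,-3]
  row2 -= 3·row0 → [0,-6,-8,6]
  row3 -= -2·row0 → [0,6,9,-8]
  row2 -= -3·row1 → [0,0,1,-3]
  row3 -= 3·row1 → [0,0,0,1]
  row3 -= 0·row2 → [0,0,0,1]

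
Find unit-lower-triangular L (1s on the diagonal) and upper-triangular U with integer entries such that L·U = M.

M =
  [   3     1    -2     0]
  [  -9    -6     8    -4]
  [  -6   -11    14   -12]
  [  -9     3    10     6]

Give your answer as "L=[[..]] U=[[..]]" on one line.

L=[[1,0,0,0],[-3,1,0,0],[-2,3,1,0],[-3,-2,2,1]] U=[[3,1,-2,0],[0,-3,2,-4],[0,0,4,0],[0,0,0,-2]]

  r1 -= -3·r0 → [0,-3,2,-4]
  r2 -= -2·r0 → [0,-9,10,-12]
  r3 -= -3·r0 → [0,6,4,6]
  r2 -= 3·r1 → [0,0,4,0]
  r3 -= -2·r1 → [0,0,8,-2]
  r3 -= 2·r2 → [0,0,0,-2]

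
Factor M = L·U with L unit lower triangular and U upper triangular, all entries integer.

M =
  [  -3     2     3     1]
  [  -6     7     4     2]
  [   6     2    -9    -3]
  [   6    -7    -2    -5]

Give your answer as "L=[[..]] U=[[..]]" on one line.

  r1 -= 2·r0 → [0,3,-2,0]
  r2 -= -2·r0 → [0,6,-3,-1]
  r3 -= -2·r0 → [0,-3,4,-3]
  r2 -= 2·r1 → [0,0,1,-1]
  r3 -= -1·r1 → [0,0,2,-3]
  r3 -= 2·r2 → [0,0,0,-1]

L=[[1,0,0,0],[2,1,0,0],[-2,2,1,0],[-2,-1,2,1]] U=[[-3,2,3,1],[0,3,-2,0],[0,0,1,-1],[0,0,0,-1]]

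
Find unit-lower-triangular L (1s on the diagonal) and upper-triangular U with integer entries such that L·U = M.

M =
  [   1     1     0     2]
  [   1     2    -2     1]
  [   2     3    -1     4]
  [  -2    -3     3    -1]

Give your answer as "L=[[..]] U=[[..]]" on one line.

  row1 -= 1·row0 → [0,1,-2,-1]
  row2 -= 2·row0 → [0,1,-1,0]
  row3 -= -2·row0 → [0,-1,3,3]
  row2 -= 1·row1 → [0,0,1,1]
  row3 -= -1·row1 → [0,0,1,2]
  row3 -= 1·row2 → [0,0,0,1]

L=[[1,0,0,0],[1,1,0,0],[2,1,1,0],[-2,-1,1,1]] U=[[1,1,0,2],[0,1,-2,-1],[0,0,1,1],[0,0,0,1]]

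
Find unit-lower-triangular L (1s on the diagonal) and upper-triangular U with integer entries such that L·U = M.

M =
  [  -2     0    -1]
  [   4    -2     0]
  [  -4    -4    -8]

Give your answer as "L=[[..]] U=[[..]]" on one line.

  r1 -= -2·r0 → [0,-2,-2]
  r2 -= 2·r0 → [0,-4,-6]
  r2 -= 2·r1 → [0,0,-2]

L=[[1,0,0],[-2,1,0],[2,2,1]] U=[[-2,0,-1],[0,-2,-2],[0,0,-2]]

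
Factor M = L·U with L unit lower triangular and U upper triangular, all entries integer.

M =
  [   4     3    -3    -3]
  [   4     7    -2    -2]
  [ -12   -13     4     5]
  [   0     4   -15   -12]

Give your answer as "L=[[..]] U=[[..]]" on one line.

L=[[1,0,0,0],[1,1,0,0],[-3,-1,1,0],[0,1,4,1]] U=[[4,3,-3,-3],[0,4,1,1],[0,0,-4,-3],[0,0,0,-1]]

  row1 -= 1·row0 → [0,4,1,1]
  row2 -= -3·row0 → [0,-4,-5,-4]
  row3 -= 0·row0 → [0,4,-15,-12]
  row2 -= -1·row1 → [0,0,-4,-3]
  row3 -= 1·row1 → [0,0,-16,-13]
  row3 -= 4·row2 → [0,0,0,-1]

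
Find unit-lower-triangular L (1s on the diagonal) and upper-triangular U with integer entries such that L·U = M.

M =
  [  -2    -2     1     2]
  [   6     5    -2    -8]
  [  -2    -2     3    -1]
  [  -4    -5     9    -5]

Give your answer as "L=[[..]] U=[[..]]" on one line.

  r1 -= -3·r0 → [0,-1,1,-2]
  r2 -= 1·r0 → [0,0,2,-3]
  r3 -= 2·r0 → [0,-1,7,-9]
  r2 -= 0·r1 → [0,0,2,-3]
  r3 -= 1·r1 → [0,0,6,-7]
  r3 -= 3·r2 → [0,0,0,2]

L=[[1,0,0,0],[-3,1,0,0],[1,0,1,0],[2,1,3,1]] U=[[-2,-2,1,2],[0,-1,1,-2],[0,0,2,-3],[0,0,0,2]]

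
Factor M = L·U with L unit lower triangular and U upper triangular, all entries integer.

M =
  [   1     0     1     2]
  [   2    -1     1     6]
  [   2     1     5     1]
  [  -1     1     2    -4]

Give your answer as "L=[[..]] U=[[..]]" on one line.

  row1 -= 2·row0 → [0,-1,-1,2]
  row2 -= 2·row0 → [0,1,3,-3]
  row3 -= -1·row0 → [0,1,3,-2]
  row2 -= -1·row1 → [0,0,2,-1]
  row3 -= -1·row1 → [0,0,2,0]
  row3 -= 1·row2 → [0,0,0,1]

L=[[1,0,0,0],[2,1,0,0],[2,-1,1,0],[-1,-1,1,1]] U=[[1,0,1,2],[0,-1,-1,2],[0,0,2,-1],[0,0,0,1]]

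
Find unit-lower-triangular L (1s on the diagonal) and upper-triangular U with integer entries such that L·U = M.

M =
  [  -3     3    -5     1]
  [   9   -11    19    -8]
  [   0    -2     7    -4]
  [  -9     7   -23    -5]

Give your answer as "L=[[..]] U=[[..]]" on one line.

L=[[1,0,0,0],[-3,1,0,0],[0,1,1,0],[3,1,-4,1]] U=[[-3,3,-5,1],[0,-2,4,-5],[0,0,3,1],[0,0,0,1]]

  row1 -= -3·row0 → [0,-2,4,-5]
  row2 -= 0·row0 → [0,-2,7,-4]
  row3 -= 3·row0 → [0,-2,-8,-8]
  row2 -= 1·row1 → [0,0,3,1]
  row3 -= 1·row1 → [0,0,-12,-3]
  row3 -= -4·row2 → [0,0,0,1]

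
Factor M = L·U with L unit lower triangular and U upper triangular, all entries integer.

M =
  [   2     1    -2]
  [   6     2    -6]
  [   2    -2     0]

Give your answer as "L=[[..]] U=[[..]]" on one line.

  r1 -= 3·r0 → [0,-1,0]
  r2 -= 1·r0 → [0,-3,2]
  r2 -= 3·r1 → [0,0,2]

L=[[1,0,0],[3,1,0],[1,3,1]] U=[[2,1,-2],[0,-1,0],[0,0,2]]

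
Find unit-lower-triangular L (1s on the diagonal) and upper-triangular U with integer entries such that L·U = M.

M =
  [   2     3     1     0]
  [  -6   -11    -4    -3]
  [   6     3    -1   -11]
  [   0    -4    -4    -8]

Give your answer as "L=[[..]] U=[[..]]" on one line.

L=[[1,0,0,0],[-3,1,0,0],[3,3,1,0],[0,2,2,1]] U=[[2,3,1,0],[0,-2,-1,-3],[0,0,-1,-2],[0,0,0,2]]

  row1 -= -3·row0 → [0,-2,-1,-3]
  row2 -= 3·row0 → [0,-6,-4,-11]
  row3 -= 0·row0 → [0,-4,-4,-8]
  row2 -= 3·row1 → [0,0,-1,-2]
  row3 -= 2·row1 → [0,0,-2,-2]
  row3 -= 2·row2 → [0,0,0,2]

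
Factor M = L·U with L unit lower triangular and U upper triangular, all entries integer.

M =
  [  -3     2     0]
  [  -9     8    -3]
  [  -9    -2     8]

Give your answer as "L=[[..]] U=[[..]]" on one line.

  r1 -= 3·r0 → [0,2,-3]
  r2 -= 3·r0 → [0,-8,8]
  r2 -= -4·r1 → [0,0,-4]

L=[[1,0,0],[3,1,0],[3,-4,1]] U=[[-3,2,0],[0,2,-3],[0,0,-4]]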